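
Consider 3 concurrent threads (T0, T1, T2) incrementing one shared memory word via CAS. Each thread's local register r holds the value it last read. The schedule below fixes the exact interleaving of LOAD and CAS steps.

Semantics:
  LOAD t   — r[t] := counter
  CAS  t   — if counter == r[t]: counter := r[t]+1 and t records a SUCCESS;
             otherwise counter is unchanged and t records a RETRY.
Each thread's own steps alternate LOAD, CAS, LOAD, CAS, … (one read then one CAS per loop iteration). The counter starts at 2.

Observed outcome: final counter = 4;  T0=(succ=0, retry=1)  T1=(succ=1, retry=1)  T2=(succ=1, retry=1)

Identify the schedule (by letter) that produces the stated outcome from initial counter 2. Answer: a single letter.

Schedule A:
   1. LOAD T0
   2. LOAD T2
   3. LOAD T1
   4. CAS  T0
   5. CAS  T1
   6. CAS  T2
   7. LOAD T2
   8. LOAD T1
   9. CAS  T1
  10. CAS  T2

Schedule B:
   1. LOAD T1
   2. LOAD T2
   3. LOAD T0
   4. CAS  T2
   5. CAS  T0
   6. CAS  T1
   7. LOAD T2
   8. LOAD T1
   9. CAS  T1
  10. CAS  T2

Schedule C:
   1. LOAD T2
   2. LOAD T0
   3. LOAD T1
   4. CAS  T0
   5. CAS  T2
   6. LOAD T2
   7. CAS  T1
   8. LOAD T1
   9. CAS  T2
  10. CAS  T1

B

Run B:
[1] T1.load  rd  (counter 2, T1.r 2)
[2] T2.load  rd  (counter 2, T2.r 2)
[3] T0.load  rd  (counter 2, T0.r 2)
[4] T2.cas  hit  (counter 3, T2.r 2)
[5] T0.cas  miss  (counter 3, T0.r 2)
[6] T1.cas  miss  (counter 3, T1.r 2)
[7] T2.load  rd  (counter 3, T2.r 3)
[8] T1.load  rd  (counter 3, T1.r 3)
[9] T1.cas  hit  (counter 4, T1.r 3)
[10] T2.cas  miss  (counter 4, T2.r 3)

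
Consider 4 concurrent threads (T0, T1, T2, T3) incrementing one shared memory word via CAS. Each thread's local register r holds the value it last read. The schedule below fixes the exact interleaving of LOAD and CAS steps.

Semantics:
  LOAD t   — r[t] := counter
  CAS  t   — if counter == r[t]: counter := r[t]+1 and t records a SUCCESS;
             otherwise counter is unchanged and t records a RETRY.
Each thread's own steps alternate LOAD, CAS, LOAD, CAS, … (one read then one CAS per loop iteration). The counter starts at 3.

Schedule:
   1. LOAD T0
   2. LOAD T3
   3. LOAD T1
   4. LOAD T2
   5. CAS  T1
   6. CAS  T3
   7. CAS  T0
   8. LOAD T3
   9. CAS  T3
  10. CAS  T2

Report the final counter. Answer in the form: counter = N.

step 1: T0 LOAD ⇒ load; ctr=3 reg=3
step 2: T3 LOAD ⇒ load; ctr=3 reg=3
step 3: T1 LOAD ⇒ load; ctr=3 reg=3
step 4: T2 LOAD ⇒ load; ctr=3 reg=3
step 5: T1 CAS ⇒ ok; ctr=4 reg=3
step 6: T3 CAS ⇒ retry; ctr=4 reg=3
step 7: T0 CAS ⇒ retry; ctr=4 reg=3
step 8: T3 LOAD ⇒ load; ctr=4 reg=4
step 9: T3 CAS ⇒ ok; ctr=5 reg=4
step 10: T2 CAS ⇒ retry; ctr=5 reg=3

counter = 5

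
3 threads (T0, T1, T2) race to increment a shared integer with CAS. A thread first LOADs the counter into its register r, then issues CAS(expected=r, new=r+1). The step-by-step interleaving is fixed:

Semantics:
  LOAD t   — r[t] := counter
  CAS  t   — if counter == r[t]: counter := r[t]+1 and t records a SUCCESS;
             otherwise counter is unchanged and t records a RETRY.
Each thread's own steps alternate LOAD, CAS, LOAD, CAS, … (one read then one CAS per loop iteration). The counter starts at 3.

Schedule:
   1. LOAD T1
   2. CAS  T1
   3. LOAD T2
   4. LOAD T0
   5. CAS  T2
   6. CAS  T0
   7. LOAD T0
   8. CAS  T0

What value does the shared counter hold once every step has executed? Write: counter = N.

T1 LOAD — after: cnt=3, r=3 — load
T1 CAS — after: cnt=4, r=3 — ok
T2 LOAD — after: cnt=4, r=4 — load
T0 LOAD — after: cnt=4, r=4 — load
T2 CAS — after: cnt=5, r=4 — ok
T0 CAS — after: cnt=5, r=4 — retry
T0 LOAD — after: cnt=5, r=5 — load
T0 CAS — after: cnt=6, r=5 — ok

counter = 6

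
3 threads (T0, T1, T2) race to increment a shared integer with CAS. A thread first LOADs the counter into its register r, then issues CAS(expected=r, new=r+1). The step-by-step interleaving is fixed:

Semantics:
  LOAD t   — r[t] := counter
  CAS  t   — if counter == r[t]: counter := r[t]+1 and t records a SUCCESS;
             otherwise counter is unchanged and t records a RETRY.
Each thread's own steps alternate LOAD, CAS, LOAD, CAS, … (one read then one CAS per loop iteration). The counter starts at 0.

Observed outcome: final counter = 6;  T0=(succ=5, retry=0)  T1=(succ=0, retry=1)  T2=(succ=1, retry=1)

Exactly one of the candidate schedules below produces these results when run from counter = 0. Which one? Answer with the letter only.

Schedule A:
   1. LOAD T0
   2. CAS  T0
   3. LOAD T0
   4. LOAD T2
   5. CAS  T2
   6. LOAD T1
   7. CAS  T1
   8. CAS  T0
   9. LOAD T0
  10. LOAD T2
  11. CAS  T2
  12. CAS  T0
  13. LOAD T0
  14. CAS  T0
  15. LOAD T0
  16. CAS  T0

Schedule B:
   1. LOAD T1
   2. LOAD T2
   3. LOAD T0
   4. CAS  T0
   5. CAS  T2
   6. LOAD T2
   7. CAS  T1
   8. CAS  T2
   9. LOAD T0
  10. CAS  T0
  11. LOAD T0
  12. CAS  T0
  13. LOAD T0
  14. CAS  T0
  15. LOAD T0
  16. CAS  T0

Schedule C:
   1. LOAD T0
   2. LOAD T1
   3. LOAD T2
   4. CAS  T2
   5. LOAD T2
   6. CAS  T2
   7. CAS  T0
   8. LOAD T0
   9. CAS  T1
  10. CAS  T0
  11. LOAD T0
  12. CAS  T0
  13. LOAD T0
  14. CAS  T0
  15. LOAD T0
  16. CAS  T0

Run B:
step 1: T1 LOAD ⇒ load; ctr=0 reg=0
step 2: T2 LOAD ⇒ load; ctr=0 reg=0
step 3: T0 LOAD ⇒ load; ctr=0 reg=0
step 4: T0 CAS ⇒ ok; ctr=1 reg=0
step 5: T2 CAS ⇒ retry; ctr=1 reg=0
step 6: T2 LOAD ⇒ load; ctr=1 reg=1
step 7: T1 CAS ⇒ retry; ctr=1 reg=0
step 8: T2 CAS ⇒ ok; ctr=2 reg=1
step 9: T0 LOAD ⇒ load; ctr=2 reg=2
step 10: T0 CAS ⇒ ok; ctr=3 reg=2
step 11: T0 LOAD ⇒ load; ctr=3 reg=3
step 12: T0 CAS ⇒ ok; ctr=4 reg=3
step 13: T0 LOAD ⇒ load; ctr=4 reg=4
step 14: T0 CAS ⇒ ok; ctr=5 reg=4
step 15: T0 LOAD ⇒ load; ctr=5 reg=5
step 16: T0 CAS ⇒ ok; ctr=6 reg=5

B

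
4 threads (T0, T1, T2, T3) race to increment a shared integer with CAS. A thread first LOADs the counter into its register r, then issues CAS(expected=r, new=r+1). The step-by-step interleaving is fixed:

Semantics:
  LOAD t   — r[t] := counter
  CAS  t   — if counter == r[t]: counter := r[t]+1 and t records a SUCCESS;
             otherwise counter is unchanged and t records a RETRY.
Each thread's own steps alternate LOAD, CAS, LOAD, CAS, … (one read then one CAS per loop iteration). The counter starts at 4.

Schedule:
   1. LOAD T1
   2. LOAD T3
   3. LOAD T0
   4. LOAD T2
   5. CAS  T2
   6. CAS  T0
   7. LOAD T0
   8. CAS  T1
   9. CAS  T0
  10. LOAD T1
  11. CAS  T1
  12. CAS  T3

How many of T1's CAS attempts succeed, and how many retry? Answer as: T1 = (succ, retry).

T1 = (1, 1)

   1) LOAD T1:  M=4  r_T1=4
   2) LOAD T3:  M=4  r_T3=4
   3) LOAD T0:  M=4  r_T0=4
   4) LOAD T2:  M=4  r_T2=4
   5) CAS  T2:  M=5  r_T2=4 ✓
   6) CAS  T0:  M=5  r_T0=4 ✗
   7) LOAD T0:  M=5  r_T0=5
   8) CAS  T1:  M=5  r_T1=4 ✗
   9) CAS  T0:  M=6  r_T0=5 ✓
  10) LOAD T1:  M=6  r_T1=6
  11) CAS  T1:  M=7  r_T1=6 ✓
  12) CAS  T3:  M=7  r_T3=4 ✗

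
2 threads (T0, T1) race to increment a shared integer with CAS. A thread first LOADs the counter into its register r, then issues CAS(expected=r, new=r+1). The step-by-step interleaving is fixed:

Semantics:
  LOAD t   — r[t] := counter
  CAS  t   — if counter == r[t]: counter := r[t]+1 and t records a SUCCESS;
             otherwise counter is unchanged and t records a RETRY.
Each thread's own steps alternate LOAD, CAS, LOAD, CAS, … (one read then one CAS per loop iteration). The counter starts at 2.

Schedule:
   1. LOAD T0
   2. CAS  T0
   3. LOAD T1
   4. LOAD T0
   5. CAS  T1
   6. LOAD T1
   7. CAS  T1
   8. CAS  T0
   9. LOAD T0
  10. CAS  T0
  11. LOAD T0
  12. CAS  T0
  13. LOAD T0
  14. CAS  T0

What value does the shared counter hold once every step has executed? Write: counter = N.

counter = 8

step 1: T0 LOAD ⇒ load; ctr=2 reg=2
step 2: T0 CAS ⇒ ok; ctr=3 reg=2
step 3: T1 LOAD ⇒ load; ctr=3 reg=3
step 4: T0 LOAD ⇒ load; ctr=3 reg=3
step 5: T1 CAS ⇒ ok; ctr=4 reg=3
step 6: T1 LOAD ⇒ load; ctr=4 reg=4
step 7: T1 CAS ⇒ ok; ctr=5 reg=4
step 8: T0 CAS ⇒ retry; ctr=5 reg=3
step 9: T0 LOAD ⇒ load; ctr=5 reg=5
step 10: T0 CAS ⇒ ok; ctr=6 reg=5
step 11: T0 LOAD ⇒ load; ctr=6 reg=6
step 12: T0 CAS ⇒ ok; ctr=7 reg=6
step 13: T0 LOAD ⇒ load; ctr=7 reg=7
step 14: T0 CAS ⇒ ok; ctr=8 reg=7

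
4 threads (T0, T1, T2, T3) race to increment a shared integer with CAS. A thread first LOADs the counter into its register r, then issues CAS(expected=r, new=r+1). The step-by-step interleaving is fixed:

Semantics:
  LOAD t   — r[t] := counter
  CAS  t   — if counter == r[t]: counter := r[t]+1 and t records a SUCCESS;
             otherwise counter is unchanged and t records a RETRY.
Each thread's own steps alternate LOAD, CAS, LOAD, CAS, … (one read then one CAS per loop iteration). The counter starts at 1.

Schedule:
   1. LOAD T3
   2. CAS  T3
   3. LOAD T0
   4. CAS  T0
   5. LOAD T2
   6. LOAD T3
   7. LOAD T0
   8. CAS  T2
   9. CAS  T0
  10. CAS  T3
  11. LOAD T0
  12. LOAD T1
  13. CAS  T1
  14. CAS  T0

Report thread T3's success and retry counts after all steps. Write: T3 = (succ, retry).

T3 = (1, 1)

T3 LOAD — after: cnt=1, r=1 — load
T3 CAS — after: cnt=2, r=1 — ok
T0 LOAD — after: cnt=2, r=2 — load
T0 CAS — after: cnt=3, r=2 — ok
T2 LOAD — after: cnt=3, r=3 — load
T3 LOAD — after: cnt=3, r=3 — load
T0 LOAD — after: cnt=3, r=3 — load
T2 CAS — after: cnt=4, r=3 — ok
T0 CAS — after: cnt=4, r=3 — retry
T3 CAS — after: cnt=4, r=3 — retry
T0 LOAD — after: cnt=4, r=4 — load
T1 LOAD — after: cnt=4, r=4 — load
T1 CAS — after: cnt=5, r=4 — ok
T0 CAS — after: cnt=5, r=4 — retry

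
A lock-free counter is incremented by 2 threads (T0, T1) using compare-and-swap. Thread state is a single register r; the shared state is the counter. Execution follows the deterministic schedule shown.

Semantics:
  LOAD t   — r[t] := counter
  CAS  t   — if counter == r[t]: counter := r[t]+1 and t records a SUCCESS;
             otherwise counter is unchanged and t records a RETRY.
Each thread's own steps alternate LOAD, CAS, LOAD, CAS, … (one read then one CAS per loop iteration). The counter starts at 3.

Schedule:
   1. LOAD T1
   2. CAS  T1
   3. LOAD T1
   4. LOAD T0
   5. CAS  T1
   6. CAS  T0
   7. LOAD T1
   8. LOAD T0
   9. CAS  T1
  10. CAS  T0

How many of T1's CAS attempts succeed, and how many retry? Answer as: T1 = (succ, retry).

   1) LOAD T1:  M=3  r_T1=3
   2) CAS  T1:  M=4  r_T1=3 ✓
   3) LOAD T1:  M=4  r_T1=4
   4) LOAD T0:  M=4  r_T0=4
   5) CAS  T1:  M=5  r_T1=4 ✓
   6) CAS  T0:  M=5  r_T0=4 ✗
   7) LOAD T1:  M=5  r_T1=5
   8) LOAD T0:  M=5  r_T0=5
   9) CAS  T1:  M=6  r_T1=5 ✓
  10) CAS  T0:  M=6  r_T0=5 ✗

T1 = (3, 0)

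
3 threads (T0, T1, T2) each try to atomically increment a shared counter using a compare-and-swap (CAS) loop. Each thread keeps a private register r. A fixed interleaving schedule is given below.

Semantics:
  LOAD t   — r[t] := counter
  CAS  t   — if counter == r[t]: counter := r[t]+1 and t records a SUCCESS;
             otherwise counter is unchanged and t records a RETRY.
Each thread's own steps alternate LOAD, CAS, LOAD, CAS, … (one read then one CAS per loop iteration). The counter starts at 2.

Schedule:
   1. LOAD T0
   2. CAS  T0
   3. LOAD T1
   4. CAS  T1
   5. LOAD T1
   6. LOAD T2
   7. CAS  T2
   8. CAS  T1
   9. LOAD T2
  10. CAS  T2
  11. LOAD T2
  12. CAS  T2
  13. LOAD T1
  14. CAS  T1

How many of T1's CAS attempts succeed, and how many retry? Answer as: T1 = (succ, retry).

[1] T0.load  rd  (counter 2, T0.r 2)
[2] T0.cas  hit  (counter 3, T0.r 2)
[3] T1.load  rd  (counter 3, T1.r 3)
[4] T1.cas  hit  (counter 4, T1.r 3)
[5] T1.load  rd  (counter 4, T1.r 4)
[6] T2.load  rd  (counter 4, T2.r 4)
[7] T2.cas  hit  (counter 5, T2.r 4)
[8] T1.cas  miss  (counter 5, T1.r 4)
[9] T2.load  rd  (counter 5, T2.r 5)
[10] T2.cas  hit  (counter 6, T2.r 5)
[11] T2.load  rd  (counter 6, T2.r 6)
[12] T2.cas  hit  (counter 7, T2.r 6)
[13] T1.load  rd  (counter 7, T1.r 7)
[14] T1.cas  hit  (counter 8, T1.r 7)

T1 = (2, 1)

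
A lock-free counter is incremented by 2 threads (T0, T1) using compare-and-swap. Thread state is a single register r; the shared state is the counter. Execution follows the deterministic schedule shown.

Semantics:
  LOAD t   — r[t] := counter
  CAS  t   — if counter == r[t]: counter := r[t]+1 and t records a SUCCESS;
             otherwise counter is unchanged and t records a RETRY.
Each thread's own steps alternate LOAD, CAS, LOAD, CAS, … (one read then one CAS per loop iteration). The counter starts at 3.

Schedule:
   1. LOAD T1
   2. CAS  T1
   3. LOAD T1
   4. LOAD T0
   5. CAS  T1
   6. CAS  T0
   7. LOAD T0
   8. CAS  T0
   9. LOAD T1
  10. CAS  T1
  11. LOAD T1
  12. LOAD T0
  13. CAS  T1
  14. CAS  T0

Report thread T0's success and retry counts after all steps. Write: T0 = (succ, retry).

#1 T1 reads 3
#2 T1 CAS(3→4) writes; counter now 4
#3 T1 reads 4
#4 T0 reads 4
#5 T1 CAS(4→5) writes; counter now 5
#6 T0 CAS(4→5) fails; counter now 5
#7 T0 reads 5
#8 T0 CAS(5→6) writes; counter now 6
#9 T1 reads 6
#10 T1 CAS(6→7) writes; counter now 7
#11 T1 reads 7
#12 T0 reads 7
#13 T1 CAS(7→8) writes; counter now 8
#14 T0 CAS(7→8) fails; counter now 8

T0 = (1, 2)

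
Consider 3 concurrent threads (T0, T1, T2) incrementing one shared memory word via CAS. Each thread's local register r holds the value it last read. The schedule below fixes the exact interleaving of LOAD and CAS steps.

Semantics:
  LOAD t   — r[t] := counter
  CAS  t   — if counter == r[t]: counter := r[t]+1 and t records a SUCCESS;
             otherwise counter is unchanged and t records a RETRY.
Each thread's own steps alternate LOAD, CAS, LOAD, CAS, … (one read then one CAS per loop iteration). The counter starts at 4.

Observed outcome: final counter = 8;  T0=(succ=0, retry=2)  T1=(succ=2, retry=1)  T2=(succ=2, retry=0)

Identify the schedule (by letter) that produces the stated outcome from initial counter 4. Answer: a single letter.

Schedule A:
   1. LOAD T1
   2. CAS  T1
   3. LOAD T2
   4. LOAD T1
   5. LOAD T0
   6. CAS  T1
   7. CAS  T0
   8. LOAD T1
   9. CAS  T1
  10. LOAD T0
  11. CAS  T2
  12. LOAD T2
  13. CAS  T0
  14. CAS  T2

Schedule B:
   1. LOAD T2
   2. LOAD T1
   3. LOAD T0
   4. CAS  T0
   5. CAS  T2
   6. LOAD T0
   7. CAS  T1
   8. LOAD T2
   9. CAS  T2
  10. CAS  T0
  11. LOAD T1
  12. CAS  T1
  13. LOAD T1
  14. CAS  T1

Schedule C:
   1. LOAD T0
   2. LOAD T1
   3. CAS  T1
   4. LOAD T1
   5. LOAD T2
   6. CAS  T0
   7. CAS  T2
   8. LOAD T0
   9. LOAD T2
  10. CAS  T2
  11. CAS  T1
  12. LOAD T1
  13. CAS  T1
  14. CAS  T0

Simulating candidate C:
1. LOAD T0 → mem=4 r[T0]=4 [LOAD]
2. LOAD T1 → mem=4 r[T1]=4 [LOAD]
3. CAS T1 → mem=5 r[T1]=4 [OK]
4. LOAD T1 → mem=5 r[T1]=5 [LOAD]
5. LOAD T2 → mem=5 r[T2]=5 [LOAD]
6. CAS T0 → mem=5 r[T0]=4 [RETRY]
7. CAS T2 → mem=6 r[T2]=5 [OK]
8. LOAD T0 → mem=6 r[T0]=6 [LOAD]
9. LOAD T2 → mem=6 r[T2]=6 [LOAD]
10. CAS T2 → mem=7 r[T2]=6 [OK]
11. CAS T1 → mem=7 r[T1]=5 [RETRY]
12. LOAD T1 → mem=7 r[T1]=7 [LOAD]
13. CAS T1 → mem=8 r[T1]=7 [OK]
14. CAS T0 → mem=8 r[T0]=6 [RETRY]

C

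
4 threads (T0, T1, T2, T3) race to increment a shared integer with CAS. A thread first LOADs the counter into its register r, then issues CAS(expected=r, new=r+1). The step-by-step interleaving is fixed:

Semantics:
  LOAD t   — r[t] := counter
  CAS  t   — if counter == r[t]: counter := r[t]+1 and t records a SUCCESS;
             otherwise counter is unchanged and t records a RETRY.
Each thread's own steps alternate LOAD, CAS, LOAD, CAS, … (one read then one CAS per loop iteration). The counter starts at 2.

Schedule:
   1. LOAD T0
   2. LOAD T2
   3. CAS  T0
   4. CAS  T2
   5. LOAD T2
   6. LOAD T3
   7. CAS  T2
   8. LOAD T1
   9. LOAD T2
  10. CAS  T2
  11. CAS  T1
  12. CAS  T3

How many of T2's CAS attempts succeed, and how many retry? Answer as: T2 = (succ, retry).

T2 = (2, 1)

1. LOAD T0 → mem=2 r[T0]=2 [LOAD]
2. LOAD T2 → mem=2 r[T2]=2 [LOAD]
3. CAS T0 → mem=3 r[T0]=2 [OK]
4. CAS T2 → mem=3 r[T2]=2 [RETRY]
5. LOAD T2 → mem=3 r[T2]=3 [LOAD]
6. LOAD T3 → mem=3 r[T3]=3 [LOAD]
7. CAS T2 → mem=4 r[T2]=3 [OK]
8. LOAD T1 → mem=4 r[T1]=4 [LOAD]
9. LOAD T2 → mem=4 r[T2]=4 [LOAD]
10. CAS T2 → mem=5 r[T2]=4 [OK]
11. CAS T1 → mem=5 r[T1]=4 [RETRY]
12. CAS T3 → mem=5 r[T3]=3 [RETRY]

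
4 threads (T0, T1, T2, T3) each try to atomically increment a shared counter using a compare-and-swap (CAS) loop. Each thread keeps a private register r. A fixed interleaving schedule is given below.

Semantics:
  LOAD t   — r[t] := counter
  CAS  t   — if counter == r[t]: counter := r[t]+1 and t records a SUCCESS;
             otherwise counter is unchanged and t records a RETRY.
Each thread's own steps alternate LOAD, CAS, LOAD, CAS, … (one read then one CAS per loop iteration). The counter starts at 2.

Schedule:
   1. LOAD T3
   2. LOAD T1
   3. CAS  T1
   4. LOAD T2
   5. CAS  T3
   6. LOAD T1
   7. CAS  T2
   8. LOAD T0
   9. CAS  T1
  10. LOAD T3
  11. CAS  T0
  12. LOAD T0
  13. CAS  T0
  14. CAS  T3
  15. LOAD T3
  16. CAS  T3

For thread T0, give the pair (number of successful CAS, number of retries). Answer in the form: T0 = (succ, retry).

1. LOAD T3 → mem=2 r[T3]=2 [LOAD]
2. LOAD T1 → mem=2 r[T1]=2 [LOAD]
3. CAS T1 → mem=3 r[T1]=2 [OK]
4. LOAD T2 → mem=3 r[T2]=3 [LOAD]
5. CAS T3 → mem=3 r[T3]=2 [RETRY]
6. LOAD T1 → mem=3 r[T1]=3 [LOAD]
7. CAS T2 → mem=4 r[T2]=3 [OK]
8. LOAD T0 → mem=4 r[T0]=4 [LOAD]
9. CAS T1 → mem=4 r[T1]=3 [RETRY]
10. LOAD T3 → mem=4 r[T3]=4 [LOAD]
11. CAS T0 → mem=5 r[T0]=4 [OK]
12. LOAD T0 → mem=5 r[T0]=5 [LOAD]
13. CAS T0 → mem=6 r[T0]=5 [OK]
14. CAS T3 → mem=6 r[T3]=4 [RETRY]
15. LOAD T3 → mem=6 r[T3]=6 [LOAD]
16. CAS T3 → mem=7 r[T3]=6 [OK]

T0 = (2, 0)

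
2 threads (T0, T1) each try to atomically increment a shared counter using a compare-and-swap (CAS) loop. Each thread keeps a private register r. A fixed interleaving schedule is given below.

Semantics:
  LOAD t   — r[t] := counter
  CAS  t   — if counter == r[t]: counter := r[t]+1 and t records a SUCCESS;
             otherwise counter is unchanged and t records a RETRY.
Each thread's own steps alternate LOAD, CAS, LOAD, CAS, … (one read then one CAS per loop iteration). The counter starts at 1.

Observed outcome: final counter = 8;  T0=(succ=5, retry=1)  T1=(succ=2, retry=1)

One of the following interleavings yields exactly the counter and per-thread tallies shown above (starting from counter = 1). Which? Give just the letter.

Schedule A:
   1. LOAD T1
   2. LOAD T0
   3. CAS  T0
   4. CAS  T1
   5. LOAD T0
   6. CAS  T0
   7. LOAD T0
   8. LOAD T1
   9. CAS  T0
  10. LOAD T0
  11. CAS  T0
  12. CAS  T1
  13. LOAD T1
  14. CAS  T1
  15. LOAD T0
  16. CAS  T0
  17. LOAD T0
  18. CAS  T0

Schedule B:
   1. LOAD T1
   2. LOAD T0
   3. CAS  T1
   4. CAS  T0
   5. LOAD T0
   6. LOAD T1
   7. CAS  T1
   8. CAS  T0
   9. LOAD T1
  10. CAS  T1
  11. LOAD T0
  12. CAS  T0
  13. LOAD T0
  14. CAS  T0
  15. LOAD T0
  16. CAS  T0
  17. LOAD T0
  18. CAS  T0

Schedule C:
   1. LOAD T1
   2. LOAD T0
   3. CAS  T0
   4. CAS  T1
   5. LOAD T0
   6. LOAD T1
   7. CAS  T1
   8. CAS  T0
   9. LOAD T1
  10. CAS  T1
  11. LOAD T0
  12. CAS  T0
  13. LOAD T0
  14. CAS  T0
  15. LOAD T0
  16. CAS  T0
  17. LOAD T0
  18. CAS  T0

C

Tracing schedule C:
1. LOAD T1 → mem=1 r[T1]=1 [LOAD]
2. LOAD T0 → mem=1 r[T0]=1 [LOAD]
3. CAS T0 → mem=2 r[T0]=1 [OK]
4. CAS T1 → mem=2 r[T1]=1 [RETRY]
5. LOAD T0 → mem=2 r[T0]=2 [LOAD]
6. LOAD T1 → mem=2 r[T1]=2 [LOAD]
7. CAS T1 → mem=3 r[T1]=2 [OK]
8. CAS T0 → mem=3 r[T0]=2 [RETRY]
9. LOAD T1 → mem=3 r[T1]=3 [LOAD]
10. CAS T1 → mem=4 r[T1]=3 [OK]
11. LOAD T0 → mem=4 r[T0]=4 [LOAD]
12. CAS T0 → mem=5 r[T0]=4 [OK]
13. LOAD T0 → mem=5 r[T0]=5 [LOAD]
14. CAS T0 → mem=6 r[T0]=5 [OK]
15. LOAD T0 → mem=6 r[T0]=6 [LOAD]
16. CAS T0 → mem=7 r[T0]=6 [OK]
17. LOAD T0 → mem=7 r[T0]=7 [LOAD]
18. CAS T0 → mem=8 r[T0]=7 [OK]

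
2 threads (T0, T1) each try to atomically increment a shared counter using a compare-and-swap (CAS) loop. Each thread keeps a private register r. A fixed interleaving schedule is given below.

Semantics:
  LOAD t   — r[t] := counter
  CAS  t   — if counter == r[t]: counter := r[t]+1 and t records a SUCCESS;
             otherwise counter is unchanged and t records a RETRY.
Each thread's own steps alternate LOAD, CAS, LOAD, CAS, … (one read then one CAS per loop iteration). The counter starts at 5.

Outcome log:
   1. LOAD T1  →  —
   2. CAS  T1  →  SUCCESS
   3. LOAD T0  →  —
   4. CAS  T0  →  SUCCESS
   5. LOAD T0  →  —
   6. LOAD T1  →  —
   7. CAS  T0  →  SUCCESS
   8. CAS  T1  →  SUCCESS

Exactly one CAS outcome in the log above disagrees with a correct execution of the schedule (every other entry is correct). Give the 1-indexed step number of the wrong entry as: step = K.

Reference trace:
   1) LOAD T1:  M=5  r_T1=5
   2) CAS  T1:  M=6  r_T1=5 ✓
   3) LOAD T0:  M=6  r_T0=6
   4) CAS  T0:  M=7  r_T0=6 ✓
   5) LOAD T0:  M=7  r_T0=7
   6) LOAD T1:  M=7  r_T1=7
   7) CAS  T0:  M=8  r_T0=7 ✓
   8) CAS  T1:  M=8  r_T1=7 ✗
Flip is step 8.

step = 8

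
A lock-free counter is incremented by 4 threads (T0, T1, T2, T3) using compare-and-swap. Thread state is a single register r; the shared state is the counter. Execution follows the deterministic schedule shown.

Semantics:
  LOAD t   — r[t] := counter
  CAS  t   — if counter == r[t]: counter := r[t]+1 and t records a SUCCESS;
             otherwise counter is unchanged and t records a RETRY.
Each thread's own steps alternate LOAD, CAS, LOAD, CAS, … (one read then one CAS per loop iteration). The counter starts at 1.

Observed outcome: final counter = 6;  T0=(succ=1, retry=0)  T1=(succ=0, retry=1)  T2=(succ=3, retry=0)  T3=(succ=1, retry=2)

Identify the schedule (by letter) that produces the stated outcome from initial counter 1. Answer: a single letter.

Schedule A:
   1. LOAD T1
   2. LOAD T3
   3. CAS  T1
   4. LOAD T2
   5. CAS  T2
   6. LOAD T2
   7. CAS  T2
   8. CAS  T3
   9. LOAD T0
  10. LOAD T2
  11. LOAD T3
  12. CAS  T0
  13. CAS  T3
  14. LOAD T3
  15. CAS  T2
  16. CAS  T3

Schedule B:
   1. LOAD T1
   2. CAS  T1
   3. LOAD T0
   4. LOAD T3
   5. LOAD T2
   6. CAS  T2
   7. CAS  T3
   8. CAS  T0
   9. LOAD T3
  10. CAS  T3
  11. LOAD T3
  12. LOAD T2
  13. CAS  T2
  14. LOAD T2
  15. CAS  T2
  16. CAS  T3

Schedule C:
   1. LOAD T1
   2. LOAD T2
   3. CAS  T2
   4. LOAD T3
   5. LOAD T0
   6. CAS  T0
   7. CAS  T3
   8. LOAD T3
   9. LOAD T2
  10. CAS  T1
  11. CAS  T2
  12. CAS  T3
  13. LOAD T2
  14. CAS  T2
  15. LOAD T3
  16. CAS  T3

C

Tracing schedule C:
[1] T1.load  rd  (counter 1, T1.r 1)
[2] T2.load  rd  (counter 1, T2.r 1)
[3] T2.cas  hit  (counter 2, T2.r 1)
[4] T3.load  rd  (counter 2, T3.r 2)
[5] T0.load  rd  (counter 2, T0.r 2)
[6] T0.cas  hit  (counter 3, T0.r 2)
[7] T3.cas  miss  (counter 3, T3.r 2)
[8] T3.load  rd  (counter 3, T3.r 3)
[9] T2.load  rd  (counter 3, T2.r 3)
[10] T1.cas  miss  (counter 3, T1.r 1)
[11] T2.cas  hit  (counter 4, T2.r 3)
[12] T3.cas  miss  (counter 4, T3.r 3)
[13] T2.load  rd  (counter 4, T2.r 4)
[14] T2.cas  hit  (counter 5, T2.r 4)
[15] T3.load  rd  (counter 5, T3.r 5)
[16] T3.cas  hit  (counter 6, T3.r 5)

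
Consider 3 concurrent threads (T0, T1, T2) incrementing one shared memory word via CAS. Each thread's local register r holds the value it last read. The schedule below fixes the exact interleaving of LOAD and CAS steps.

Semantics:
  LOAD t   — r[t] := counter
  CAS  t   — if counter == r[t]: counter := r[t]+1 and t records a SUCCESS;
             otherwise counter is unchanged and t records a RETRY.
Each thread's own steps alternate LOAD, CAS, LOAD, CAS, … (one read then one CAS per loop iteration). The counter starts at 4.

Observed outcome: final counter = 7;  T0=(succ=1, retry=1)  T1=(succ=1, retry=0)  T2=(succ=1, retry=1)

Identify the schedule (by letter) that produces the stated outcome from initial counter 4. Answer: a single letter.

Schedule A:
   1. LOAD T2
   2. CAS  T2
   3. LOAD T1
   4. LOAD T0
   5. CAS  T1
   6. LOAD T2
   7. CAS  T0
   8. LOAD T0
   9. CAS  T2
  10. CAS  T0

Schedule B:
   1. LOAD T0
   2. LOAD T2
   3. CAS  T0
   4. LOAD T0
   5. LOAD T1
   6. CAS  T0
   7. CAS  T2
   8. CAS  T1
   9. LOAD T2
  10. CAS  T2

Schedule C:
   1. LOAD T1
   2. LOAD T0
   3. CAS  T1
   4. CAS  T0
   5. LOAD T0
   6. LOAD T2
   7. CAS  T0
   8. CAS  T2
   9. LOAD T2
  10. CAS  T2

C

Simulating candidate C:
#1 T1 reads 4
#2 T0 reads 4
#3 T1 CAS(4→5) writes; counter now 5
#4 T0 CAS(4→5) fails; counter now 5
#5 T0 reads 5
#6 T2 reads 5
#7 T0 CAS(5→6) writes; counter now 6
#8 T2 CAS(5→6) fails; counter now 6
#9 T2 reads 6
#10 T2 CAS(6→7) writes; counter now 7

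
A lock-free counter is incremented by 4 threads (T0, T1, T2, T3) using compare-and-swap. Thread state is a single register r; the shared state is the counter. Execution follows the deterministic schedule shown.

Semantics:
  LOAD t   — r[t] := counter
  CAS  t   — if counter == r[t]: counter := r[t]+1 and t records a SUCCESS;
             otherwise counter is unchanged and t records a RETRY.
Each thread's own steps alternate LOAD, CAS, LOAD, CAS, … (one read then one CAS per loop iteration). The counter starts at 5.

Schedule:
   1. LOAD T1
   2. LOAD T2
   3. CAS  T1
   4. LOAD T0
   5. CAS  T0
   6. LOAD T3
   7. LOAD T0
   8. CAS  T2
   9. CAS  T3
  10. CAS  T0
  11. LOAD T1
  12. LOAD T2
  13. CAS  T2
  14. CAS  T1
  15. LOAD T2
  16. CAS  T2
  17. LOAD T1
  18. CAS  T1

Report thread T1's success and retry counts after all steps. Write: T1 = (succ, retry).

T1 = (2, 1)

T1 LOAD — after: cnt=5, r=5 — load
T2 LOAD — after: cnt=5, r=5 — load
T1 CAS — after: cnt=6, r=5 — ok
T0 LOAD — after: cnt=6, r=6 — load
T0 CAS — after: cnt=7, r=6 — ok
T3 LOAD — after: cnt=7, r=7 — load
T0 LOAD — after: cnt=7, r=7 — load
T2 CAS — after: cnt=7, r=5 — retry
T3 CAS — after: cnt=8, r=7 — ok
T0 CAS — after: cnt=8, r=7 — retry
T1 LOAD — after: cnt=8, r=8 — load
T2 LOAD — after: cnt=8, r=8 — load
T2 CAS — after: cnt=9, r=8 — ok
T1 CAS — after: cnt=9, r=8 — retry
T2 LOAD — after: cnt=9, r=9 — load
T2 CAS — after: cnt=10, r=9 — ok
T1 LOAD — after: cnt=10, r=10 — load
T1 CAS — after: cnt=11, r=10 — ok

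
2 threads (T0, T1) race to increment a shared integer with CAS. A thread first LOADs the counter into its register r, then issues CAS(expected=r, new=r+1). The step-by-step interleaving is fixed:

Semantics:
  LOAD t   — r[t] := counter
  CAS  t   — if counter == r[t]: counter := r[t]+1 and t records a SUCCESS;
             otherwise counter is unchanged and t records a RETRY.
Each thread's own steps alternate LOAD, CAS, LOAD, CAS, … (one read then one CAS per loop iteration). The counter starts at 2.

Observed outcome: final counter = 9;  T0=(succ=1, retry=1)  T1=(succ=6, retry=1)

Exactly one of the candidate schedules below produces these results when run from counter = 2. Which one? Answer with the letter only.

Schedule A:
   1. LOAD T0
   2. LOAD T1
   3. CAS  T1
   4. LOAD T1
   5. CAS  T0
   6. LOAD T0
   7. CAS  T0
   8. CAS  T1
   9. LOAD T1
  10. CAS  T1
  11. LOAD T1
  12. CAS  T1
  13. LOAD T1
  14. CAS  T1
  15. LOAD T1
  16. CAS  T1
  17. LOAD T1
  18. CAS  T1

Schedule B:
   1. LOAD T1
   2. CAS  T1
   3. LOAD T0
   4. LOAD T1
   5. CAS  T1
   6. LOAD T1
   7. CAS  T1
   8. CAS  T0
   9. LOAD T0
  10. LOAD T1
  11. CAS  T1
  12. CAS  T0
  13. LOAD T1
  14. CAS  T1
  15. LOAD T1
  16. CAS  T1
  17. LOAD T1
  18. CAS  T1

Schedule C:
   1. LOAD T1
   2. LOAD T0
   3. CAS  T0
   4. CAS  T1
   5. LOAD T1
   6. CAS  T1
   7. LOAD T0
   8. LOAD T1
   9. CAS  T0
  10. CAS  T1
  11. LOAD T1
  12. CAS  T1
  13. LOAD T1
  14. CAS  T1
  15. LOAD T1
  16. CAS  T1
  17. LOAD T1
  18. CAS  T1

Tracing schedule A:
   1) LOAD T0:  M=2  r_T0=2
   2) LOAD T1:  M=2  r_T1=2
   3) CAS  T1:  M=3  r_T1=2 ✓
   4) LOAD T1:  M=3  r_T1=3
   5) CAS  T0:  M=3  r_T0=2 ✗
   6) LOAD T0:  M=3  r_T0=3
   7) CAS  T0:  M=4  r_T0=3 ✓
   8) CAS  T1:  M=4  r_T1=3 ✗
   9) LOAD T1:  M=4  r_T1=4
  10) CAS  T1:  M=5  r_T1=4 ✓
  11) LOAD T1:  M=5  r_T1=5
  12) CAS  T1:  M=6  r_T1=5 ✓
  13) LOAD T1:  M=6  r_T1=6
  14) CAS  T1:  M=7  r_T1=6 ✓
  15) LOAD T1:  M=7  r_T1=7
  16) CAS  T1:  M=8  r_T1=7 ✓
  17) LOAD T1:  M=8  r_T1=8
  18) CAS  T1:  M=9  r_T1=8 ✓

A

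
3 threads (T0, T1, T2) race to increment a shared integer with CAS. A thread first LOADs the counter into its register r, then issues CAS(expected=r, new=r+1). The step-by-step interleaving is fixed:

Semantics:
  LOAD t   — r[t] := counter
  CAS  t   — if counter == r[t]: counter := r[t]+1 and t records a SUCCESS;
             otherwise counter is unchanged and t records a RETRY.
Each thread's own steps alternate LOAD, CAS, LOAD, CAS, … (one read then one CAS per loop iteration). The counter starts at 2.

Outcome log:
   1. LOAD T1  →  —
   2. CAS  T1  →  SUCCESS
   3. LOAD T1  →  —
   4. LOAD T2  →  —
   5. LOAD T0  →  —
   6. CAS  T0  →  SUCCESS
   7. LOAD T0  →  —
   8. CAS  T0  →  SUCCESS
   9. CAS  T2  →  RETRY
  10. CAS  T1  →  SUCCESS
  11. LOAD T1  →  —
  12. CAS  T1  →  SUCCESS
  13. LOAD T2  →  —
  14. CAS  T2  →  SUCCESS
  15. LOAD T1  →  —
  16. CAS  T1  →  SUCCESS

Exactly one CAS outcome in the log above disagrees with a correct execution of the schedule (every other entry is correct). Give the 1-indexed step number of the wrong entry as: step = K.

step = 10

Reference trace:
#1 T1 reads 2
#2 T1 CAS(2→3) writes; counter now 3
#3 T1 reads 3
#4 T2 reads 3
#5 T0 reads 3
#6 T0 CAS(3→4) writes; counter now 4
#7 T0 reads 4
#8 T0 CAS(4→5) writes; counter now 5
#9 T2 CAS(3→4) fails; counter now 5
#10 T1 CAS(3→4) fails; counter now 5
#11 T1 reads 5
#12 T1 CAS(5→6) writes; counter now 6
#13 T2 reads 6
#14 T2 CAS(6→7) writes; counter now 7
#15 T1 reads 7
#16 T1 CAS(7→8) writes; counter now 8
Log disagrees first at step 10.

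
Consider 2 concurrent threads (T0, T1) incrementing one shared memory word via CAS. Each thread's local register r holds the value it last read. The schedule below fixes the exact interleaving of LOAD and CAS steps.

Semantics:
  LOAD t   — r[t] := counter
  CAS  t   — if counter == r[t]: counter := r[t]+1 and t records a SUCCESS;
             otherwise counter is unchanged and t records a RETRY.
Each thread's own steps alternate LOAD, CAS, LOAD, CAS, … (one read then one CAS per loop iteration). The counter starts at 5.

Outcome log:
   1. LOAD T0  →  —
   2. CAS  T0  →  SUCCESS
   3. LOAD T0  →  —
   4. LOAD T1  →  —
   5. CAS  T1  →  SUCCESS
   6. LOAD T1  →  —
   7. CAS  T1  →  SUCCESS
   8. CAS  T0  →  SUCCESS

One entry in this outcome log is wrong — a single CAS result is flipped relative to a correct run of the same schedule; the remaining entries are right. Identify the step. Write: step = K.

step = 8

Re-executing:
1. LOAD T0 → mem=5 r[T0]=5 [LOAD]
2. CAS T0 → mem=6 r[T0]=5 [OK]
3. LOAD T0 → mem=6 r[T0]=6 [LOAD]
4. LOAD T1 → mem=6 r[T1]=6 [LOAD]
5. CAS T1 → mem=7 r[T1]=6 [OK]
6. LOAD T1 → mem=7 r[T1]=7 [LOAD]
7. CAS T1 → mem=8 r[T1]=7 [OK]
8. CAS T0 → mem=8 r[T0]=6 [RETRY]
Log disagrees first at step 8.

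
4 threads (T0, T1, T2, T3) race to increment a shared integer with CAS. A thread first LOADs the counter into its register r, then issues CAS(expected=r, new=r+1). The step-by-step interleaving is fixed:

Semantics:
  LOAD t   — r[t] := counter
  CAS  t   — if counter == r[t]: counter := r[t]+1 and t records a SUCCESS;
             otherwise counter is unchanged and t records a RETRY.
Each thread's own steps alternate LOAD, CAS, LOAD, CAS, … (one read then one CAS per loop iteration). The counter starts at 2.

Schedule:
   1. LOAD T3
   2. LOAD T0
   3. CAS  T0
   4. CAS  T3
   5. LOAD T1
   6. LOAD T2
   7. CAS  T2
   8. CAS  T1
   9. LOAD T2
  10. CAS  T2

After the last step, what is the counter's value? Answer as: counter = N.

[1] T3.load  rd  (counter 2, T3.r 2)
[2] T0.load  rd  (counter 2, T0.r 2)
[3] T0.cas  hit  (counter 3, T0.r 2)
[4] T3.cas  miss  (counter 3, T3.r 2)
[5] T1.load  rd  (counter 3, T1.r 3)
[6] T2.load  rd  (counter 3, T2.r 3)
[7] T2.cas  hit  (counter 4, T2.r 3)
[8] T1.cas  miss  (counter 4, T1.r 3)
[9] T2.load  rd  (counter 4, T2.r 4)
[10] T2.cas  hit  (counter 5, T2.r 4)

counter = 5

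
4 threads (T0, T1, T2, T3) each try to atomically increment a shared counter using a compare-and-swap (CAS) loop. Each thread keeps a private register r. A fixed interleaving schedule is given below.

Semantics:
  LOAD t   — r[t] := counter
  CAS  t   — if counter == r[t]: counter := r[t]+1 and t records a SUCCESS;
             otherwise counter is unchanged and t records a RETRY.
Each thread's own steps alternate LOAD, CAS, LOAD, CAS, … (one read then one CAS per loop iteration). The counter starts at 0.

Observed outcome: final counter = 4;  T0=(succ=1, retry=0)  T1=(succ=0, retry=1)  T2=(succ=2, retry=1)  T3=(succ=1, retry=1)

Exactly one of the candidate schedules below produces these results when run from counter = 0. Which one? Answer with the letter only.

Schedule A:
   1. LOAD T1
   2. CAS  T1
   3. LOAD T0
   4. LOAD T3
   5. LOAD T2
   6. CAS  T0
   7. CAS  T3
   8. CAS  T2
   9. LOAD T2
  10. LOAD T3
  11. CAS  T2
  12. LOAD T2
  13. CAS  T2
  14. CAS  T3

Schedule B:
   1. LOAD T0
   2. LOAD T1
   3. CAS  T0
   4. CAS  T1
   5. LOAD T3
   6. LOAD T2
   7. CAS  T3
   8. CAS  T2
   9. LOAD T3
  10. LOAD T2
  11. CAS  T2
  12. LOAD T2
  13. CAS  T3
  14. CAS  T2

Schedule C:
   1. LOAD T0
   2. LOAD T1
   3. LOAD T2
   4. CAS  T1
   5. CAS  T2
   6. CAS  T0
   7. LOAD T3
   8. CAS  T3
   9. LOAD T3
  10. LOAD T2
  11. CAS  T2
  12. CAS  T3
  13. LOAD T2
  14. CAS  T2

Tracing schedule B:
T0 LOAD — after: cnt=0, r=0 — load
T1 LOAD — after: cnt=0, r=0 — load
T0 CAS — after: cnt=1, r=0 — ok
T1 CAS — after: cnt=1, r=0 — retry
T3 LOAD — after: cnt=1, r=1 — load
T2 LOAD — after: cnt=1, r=1 — load
T3 CAS — after: cnt=2, r=1 — ok
T2 CAS — after: cnt=2, r=1 — retry
T3 LOAD — after: cnt=2, r=2 — load
T2 LOAD — after: cnt=2, r=2 — load
T2 CAS — after: cnt=3, r=2 — ok
T2 LOAD — after: cnt=3, r=3 — load
T3 CAS — after: cnt=3, r=2 — retry
T2 CAS — after: cnt=4, r=3 — ok

B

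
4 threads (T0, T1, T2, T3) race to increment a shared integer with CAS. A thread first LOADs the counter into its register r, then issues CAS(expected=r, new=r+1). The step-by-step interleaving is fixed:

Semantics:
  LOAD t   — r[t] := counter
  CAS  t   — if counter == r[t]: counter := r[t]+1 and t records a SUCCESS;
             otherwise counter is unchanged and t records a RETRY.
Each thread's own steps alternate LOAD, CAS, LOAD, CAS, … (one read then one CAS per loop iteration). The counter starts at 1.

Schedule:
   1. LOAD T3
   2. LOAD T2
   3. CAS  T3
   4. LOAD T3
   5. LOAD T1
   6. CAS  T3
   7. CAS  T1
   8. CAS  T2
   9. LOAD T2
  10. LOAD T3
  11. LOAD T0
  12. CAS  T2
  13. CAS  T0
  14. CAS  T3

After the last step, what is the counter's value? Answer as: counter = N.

T3 LOAD — after: cnt=1, r=1 — load
T2 LOAD — after: cnt=1, r=1 — load
T3 CAS — after: cnt=2, r=1 — ok
T3 LOAD — after: cnt=2, r=2 — load
T1 LOAD — after: cnt=2, r=2 — load
T3 CAS — after: cnt=3, r=2 — ok
T1 CAS — after: cnt=3, r=2 — retry
T2 CAS — after: cnt=3, r=1 — retry
T2 LOAD — after: cnt=3, r=3 — load
T3 LOAD — after: cnt=3, r=3 — load
T0 LOAD — after: cnt=3, r=3 — load
T2 CAS — after: cnt=4, r=3 — ok
T0 CAS — after: cnt=4, r=3 — retry
T3 CAS — after: cnt=4, r=3 — retry

counter = 4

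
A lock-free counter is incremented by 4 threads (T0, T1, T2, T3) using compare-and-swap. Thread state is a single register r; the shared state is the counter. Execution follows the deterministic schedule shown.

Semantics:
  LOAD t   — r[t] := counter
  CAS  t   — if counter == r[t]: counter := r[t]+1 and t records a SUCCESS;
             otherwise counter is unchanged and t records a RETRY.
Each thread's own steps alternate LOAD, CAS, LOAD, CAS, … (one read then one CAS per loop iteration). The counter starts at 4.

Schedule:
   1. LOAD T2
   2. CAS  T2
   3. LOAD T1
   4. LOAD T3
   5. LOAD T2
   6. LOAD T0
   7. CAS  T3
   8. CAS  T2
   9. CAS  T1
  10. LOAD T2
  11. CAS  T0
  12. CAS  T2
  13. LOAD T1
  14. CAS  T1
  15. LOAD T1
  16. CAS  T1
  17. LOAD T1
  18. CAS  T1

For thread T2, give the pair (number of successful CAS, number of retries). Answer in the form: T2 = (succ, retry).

#1 T2 reads 4
#2 T2 CAS(4→5) writes; counter now 5
#3 T1 reads 5
#4 T3 reads 5
#5 T2 reads 5
#6 T0 reads 5
#7 T3 CAS(5→6) writes; counter now 6
#8 T2 CAS(5→6) fails; counter now 6
#9 T1 CAS(5→6) fails; counter now 6
#10 T2 reads 6
#11 T0 CAS(5→6) fails; counter now 6
#12 T2 CAS(6→7) writes; counter now 7
#13 T1 reads 7
#14 T1 CAS(7→8) writes; counter now 8
#15 T1 reads 8
#16 T1 CAS(8→9) writes; counter now 9
#17 T1 reads 9
#18 T1 CAS(9→10) writes; counter now 10

T2 = (2, 1)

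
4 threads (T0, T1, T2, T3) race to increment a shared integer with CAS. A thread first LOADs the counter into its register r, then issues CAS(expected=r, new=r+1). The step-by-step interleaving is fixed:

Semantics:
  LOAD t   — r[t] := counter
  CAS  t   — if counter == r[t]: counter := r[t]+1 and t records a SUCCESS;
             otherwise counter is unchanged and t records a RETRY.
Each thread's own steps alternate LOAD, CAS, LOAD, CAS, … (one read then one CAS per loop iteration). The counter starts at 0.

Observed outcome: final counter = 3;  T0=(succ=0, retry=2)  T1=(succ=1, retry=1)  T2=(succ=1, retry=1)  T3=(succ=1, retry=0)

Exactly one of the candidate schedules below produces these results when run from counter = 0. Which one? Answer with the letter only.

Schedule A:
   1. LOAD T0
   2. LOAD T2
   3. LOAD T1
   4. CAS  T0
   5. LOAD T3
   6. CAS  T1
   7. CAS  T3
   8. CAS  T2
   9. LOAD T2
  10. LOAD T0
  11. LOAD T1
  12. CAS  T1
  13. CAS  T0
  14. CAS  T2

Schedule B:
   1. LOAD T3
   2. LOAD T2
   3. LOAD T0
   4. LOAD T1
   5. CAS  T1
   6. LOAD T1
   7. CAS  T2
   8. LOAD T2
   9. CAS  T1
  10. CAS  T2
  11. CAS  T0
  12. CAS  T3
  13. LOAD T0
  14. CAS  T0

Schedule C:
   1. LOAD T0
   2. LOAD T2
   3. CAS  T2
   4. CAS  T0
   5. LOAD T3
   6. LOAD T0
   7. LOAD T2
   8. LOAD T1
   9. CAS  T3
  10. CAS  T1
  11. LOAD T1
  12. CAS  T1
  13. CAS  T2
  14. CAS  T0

C

Run C:
step 1: T0 LOAD ⇒ load; ctr=0 reg=0
step 2: T2 LOAD ⇒ load; ctr=0 reg=0
step 3: T2 CAS ⇒ ok; ctr=1 reg=0
step 4: T0 CAS ⇒ retry; ctr=1 reg=0
step 5: T3 LOAD ⇒ load; ctr=1 reg=1
step 6: T0 LOAD ⇒ load; ctr=1 reg=1
step 7: T2 LOAD ⇒ load; ctr=1 reg=1
step 8: T1 LOAD ⇒ load; ctr=1 reg=1
step 9: T3 CAS ⇒ ok; ctr=2 reg=1
step 10: T1 CAS ⇒ retry; ctr=2 reg=1
step 11: T1 LOAD ⇒ load; ctr=2 reg=2
step 12: T1 CAS ⇒ ok; ctr=3 reg=2
step 13: T2 CAS ⇒ retry; ctr=3 reg=1
step 14: T0 CAS ⇒ retry; ctr=3 reg=1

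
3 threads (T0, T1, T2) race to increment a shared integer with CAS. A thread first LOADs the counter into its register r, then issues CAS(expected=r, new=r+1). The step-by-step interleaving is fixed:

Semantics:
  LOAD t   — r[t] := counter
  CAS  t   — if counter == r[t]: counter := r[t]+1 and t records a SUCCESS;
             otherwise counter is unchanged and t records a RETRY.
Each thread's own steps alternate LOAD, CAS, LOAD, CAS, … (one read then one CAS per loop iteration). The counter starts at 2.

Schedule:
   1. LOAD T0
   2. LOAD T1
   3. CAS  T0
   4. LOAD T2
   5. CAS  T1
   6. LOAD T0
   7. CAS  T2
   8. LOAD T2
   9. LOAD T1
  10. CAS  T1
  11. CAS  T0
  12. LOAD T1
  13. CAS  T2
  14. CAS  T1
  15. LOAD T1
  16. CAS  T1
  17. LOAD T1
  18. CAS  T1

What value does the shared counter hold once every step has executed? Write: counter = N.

#1 T0 reads 2
#2 T1 reads 2
#3 T0 CAS(2→3) writes; counter now 3
#4 T2 reads 3
#5 T1 CAS(2→3) fails; counter now 3
#6 T0 reads 3
#7 T2 CAS(3→4) writes; counter now 4
#8 T2 reads 4
#9 T1 reads 4
#10 T1 CAS(4→5) writes; counter now 5
#11 T0 CAS(3→4) fails; counter now 5
#12 T1 reads 5
#13 T2 CAS(4→5) fails; counter now 5
#14 T1 CAS(5→6) writes; counter now 6
#15 T1 reads 6
#16 T1 CAS(6→7) writes; counter now 7
#17 T1 reads 7
#18 T1 CAS(7→8) writes; counter now 8

counter = 8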